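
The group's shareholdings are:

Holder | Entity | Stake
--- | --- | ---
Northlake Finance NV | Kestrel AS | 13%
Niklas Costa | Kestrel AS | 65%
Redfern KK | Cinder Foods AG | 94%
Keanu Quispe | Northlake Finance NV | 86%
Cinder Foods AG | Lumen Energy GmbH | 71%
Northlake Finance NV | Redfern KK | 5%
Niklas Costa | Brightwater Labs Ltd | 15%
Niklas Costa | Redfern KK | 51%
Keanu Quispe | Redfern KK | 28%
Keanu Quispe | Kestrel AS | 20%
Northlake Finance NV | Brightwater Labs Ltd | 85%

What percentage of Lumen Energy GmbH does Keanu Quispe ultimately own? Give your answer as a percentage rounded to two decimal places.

Keanu reaches Lumen along 2 paths.
Via Redfern → Cinder: 28% × 94% × 71% = 18.6872%.
Via Northlake → Redfern → Cinder: 86% × 5% × 94% × 71% = 2.86982%.
Total: 18.6872% + 2.86982% = 21.55702%.
Rounded: 21.56%.

21.56%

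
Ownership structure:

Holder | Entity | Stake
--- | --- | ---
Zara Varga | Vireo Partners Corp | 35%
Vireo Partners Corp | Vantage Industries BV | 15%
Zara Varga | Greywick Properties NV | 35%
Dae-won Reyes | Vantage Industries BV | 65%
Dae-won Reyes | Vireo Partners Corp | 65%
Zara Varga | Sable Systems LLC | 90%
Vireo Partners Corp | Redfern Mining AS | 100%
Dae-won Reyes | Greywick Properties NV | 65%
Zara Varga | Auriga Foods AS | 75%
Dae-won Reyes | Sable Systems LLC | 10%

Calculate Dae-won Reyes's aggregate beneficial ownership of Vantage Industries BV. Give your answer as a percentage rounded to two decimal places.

Dae-won reaches Vantage along 2 paths.
Direct stake: 65% = 65%.
Via Vireo: 65% × 15% = 9.75%.
Total: 65% + 9.75% = 74.75%.

74.75%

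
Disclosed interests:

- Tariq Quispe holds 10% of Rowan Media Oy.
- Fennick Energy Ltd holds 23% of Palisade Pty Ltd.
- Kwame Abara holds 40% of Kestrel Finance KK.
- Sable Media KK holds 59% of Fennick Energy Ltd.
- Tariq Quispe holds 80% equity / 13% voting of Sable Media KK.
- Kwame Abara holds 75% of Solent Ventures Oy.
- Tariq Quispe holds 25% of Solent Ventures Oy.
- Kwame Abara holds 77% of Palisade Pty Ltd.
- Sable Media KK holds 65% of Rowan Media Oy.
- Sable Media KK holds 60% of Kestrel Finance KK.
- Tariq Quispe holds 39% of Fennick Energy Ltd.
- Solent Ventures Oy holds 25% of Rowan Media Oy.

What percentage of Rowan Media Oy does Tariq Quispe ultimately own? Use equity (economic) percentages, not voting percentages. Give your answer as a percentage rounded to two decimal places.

Tariq reaches Rowan along 3 paths.
Via Sable: 80% × 65% = 52%.
Via Solent: 25% × 25% = 6.25%.
Direct stake: 10% = 10%.
Total: 52% + 6.25% + 10% = 68.25%.

68.25%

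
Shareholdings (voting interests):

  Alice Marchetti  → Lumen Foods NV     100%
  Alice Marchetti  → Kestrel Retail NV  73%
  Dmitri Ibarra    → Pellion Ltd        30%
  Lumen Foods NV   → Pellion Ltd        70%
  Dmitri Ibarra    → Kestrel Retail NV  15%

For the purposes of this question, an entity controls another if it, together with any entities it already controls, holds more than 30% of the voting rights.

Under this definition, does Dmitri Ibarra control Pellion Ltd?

No

Dmitri's largest direct stake is 30% in Pellion, which does not meet the threshold, so Dmitri controls no company.
In Pellion, Dmitri's side holds only 30%, not > 30%.
So Dmitri does not control Pellion.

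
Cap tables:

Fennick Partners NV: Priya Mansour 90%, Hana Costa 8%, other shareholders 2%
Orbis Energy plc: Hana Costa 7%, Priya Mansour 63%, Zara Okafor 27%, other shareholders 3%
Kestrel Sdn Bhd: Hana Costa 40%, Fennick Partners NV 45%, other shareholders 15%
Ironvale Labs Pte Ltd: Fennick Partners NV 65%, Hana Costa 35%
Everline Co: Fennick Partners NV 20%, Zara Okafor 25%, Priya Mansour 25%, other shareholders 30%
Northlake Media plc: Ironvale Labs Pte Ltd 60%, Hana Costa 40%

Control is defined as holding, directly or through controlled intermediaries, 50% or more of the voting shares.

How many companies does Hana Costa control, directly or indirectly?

Hana's largest direct stake is 40% in Kestrel, which does not meet the threshold.
Hana controls 0 companies.

0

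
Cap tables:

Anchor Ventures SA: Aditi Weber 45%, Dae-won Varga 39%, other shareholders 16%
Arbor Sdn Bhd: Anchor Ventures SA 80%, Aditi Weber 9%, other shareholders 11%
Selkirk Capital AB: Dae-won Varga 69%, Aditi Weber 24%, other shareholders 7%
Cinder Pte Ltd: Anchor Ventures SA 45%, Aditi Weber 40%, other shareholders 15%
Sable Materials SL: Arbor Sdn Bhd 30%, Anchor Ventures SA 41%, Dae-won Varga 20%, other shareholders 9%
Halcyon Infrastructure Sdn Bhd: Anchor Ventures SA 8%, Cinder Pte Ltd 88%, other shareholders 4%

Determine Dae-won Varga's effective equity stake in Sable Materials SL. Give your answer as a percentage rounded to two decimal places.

Dae-won reaches Sable along 3 paths.
Via Anchor → Arbor: 39% × 80% × 30% = 9.36%.
Via Anchor: 39% × 41% = 15.99%.
Direct stake: 20% = 20%.
Total: 9.36% + 15.99% + 20% = 45.35%.

45.35%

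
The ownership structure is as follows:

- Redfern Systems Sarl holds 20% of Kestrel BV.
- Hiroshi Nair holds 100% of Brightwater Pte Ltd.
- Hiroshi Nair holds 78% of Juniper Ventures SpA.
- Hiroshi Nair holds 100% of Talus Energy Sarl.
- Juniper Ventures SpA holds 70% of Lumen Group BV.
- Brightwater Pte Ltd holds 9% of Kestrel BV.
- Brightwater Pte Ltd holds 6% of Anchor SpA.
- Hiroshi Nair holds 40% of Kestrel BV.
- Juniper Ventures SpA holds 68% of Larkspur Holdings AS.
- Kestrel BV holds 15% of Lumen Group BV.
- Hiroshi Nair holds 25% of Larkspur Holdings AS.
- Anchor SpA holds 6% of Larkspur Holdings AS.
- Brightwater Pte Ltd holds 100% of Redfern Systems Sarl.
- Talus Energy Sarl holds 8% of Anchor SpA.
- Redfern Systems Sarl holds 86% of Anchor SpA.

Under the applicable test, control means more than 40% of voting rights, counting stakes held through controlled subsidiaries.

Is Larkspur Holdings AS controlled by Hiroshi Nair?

Yes

Hiroshi holds 100% of Brightwater, so Hiroshi controls Brightwater.
Hiroshi holds 100% of Talus, so Hiroshi controls Talus.
Brightwater holds 100% of Redfern, so Hiroshi controls Redfern.
Redfern and Brightwater and Talus together hold 86% + 6% + 8% = 100% of Anchor, so Hiroshi controls Anchor.
Hiroshi holds 78% of Juniper, so Hiroshi controls Juniper.
Anchor and Juniper and Hiroshi together hold 6% + 68% + 25% = 99% of Larkspur, so Hiroshi controls Larkspur.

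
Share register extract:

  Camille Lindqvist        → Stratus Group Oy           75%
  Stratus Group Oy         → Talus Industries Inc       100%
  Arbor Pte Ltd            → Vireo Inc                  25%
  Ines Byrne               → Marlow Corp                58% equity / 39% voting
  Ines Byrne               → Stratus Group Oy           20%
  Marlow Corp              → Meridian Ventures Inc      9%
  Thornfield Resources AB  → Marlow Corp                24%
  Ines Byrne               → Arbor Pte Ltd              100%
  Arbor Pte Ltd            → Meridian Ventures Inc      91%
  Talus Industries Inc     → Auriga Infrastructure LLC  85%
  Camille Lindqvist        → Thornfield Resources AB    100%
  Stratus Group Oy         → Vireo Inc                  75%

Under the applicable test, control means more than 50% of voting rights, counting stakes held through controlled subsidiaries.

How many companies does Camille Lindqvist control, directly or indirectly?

Camille holds 100% of Thornfield, so Camille controls Thornfield.
Camille holds 75% of Stratus, so Camille controls Stratus.
Stratus holds 75% of Vireo, so Camille controls Vireo.
Stratus holds 100% of Talus, so Camille controls Talus.
Talus holds 85% of Auriga, so Camille controls Auriga.
No other company's threshold is met.
Camille controls 5 companies.

5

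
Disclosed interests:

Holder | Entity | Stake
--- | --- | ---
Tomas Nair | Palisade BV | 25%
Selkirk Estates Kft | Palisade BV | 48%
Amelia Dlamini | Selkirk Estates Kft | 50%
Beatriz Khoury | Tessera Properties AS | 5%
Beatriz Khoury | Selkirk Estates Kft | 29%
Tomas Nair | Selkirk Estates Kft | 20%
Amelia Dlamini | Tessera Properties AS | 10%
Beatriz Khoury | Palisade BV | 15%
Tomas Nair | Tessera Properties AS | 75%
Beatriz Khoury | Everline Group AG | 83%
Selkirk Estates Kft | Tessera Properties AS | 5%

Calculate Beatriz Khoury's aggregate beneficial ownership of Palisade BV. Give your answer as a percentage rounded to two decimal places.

Beatriz reaches Palisade along 2 paths.
Direct stake: 15% = 15%.
Via Selkirk: 29% × 48% = 13.92%.
Total: 15% + 13.92% = 28.92%.

28.92%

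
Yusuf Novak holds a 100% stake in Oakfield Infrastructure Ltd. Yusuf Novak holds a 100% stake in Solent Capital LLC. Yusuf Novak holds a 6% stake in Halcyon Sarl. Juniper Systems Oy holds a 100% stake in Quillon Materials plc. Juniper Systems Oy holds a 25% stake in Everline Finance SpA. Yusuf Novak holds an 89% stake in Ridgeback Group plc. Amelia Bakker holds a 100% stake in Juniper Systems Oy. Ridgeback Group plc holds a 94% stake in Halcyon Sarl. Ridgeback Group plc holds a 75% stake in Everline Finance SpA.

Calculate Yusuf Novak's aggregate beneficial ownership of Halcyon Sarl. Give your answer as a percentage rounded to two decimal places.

89.66%

Yusuf reaches Halcyon along 2 paths.
Via Ridgeback: 89% × 94% = 83.66%.
Direct stake: 6% = 6%.
Total: 83.66% + 6% = 89.66%.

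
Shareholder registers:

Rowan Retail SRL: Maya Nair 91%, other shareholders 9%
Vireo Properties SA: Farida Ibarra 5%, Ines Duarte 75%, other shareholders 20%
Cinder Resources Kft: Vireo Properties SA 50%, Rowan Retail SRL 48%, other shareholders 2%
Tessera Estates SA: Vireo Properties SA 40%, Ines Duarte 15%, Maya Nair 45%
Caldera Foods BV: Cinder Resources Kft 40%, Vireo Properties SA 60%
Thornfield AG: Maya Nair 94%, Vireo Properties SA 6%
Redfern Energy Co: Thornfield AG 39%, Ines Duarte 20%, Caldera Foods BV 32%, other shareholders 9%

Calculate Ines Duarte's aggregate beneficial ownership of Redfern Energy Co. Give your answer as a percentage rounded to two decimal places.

Ines reaches Redfern along 4 paths.
Via Vireo → Thornfield: 75% × 6% × 39% = 1.755%.
Direct stake: 20% = 20%.
Via Vireo → Cinder → Caldera: 75% × 50% × 40% × 32% = 4.8%.
Via Vireo → Caldera: 75% × 60% × 32% = 14.4%.
Total: 1.755% + 20% + 4.8% + 14.4% = 40.955%.
Rounded: 40.96%.

40.96%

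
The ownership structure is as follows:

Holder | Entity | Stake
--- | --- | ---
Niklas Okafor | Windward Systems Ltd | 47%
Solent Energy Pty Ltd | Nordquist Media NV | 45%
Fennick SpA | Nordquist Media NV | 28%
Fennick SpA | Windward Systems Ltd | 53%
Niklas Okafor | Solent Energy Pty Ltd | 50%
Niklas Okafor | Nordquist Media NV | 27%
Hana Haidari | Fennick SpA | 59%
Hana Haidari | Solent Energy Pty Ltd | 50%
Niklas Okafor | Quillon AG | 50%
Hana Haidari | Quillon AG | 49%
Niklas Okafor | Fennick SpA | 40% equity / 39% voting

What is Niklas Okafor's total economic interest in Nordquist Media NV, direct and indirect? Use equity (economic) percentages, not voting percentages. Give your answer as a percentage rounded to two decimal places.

Niklas reaches Nordquist along 3 paths.
Via Fennick: 40% × 28% = 11.2%.
Direct stake: 27% = 27%.
Via Solent: 50% × 45% = 22.5%.
Total: 11.2% + 27% + 22.5% = 60.7%.
Rounded: 60.70%.

60.70%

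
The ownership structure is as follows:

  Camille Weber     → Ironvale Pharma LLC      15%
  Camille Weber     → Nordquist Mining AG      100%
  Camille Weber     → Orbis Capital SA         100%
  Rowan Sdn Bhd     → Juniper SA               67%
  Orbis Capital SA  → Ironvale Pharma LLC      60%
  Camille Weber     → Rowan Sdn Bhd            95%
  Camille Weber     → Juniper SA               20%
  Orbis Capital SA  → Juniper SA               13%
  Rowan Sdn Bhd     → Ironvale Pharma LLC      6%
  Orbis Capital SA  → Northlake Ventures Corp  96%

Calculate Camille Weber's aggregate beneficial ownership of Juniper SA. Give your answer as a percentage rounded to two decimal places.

96.65%

Camille reaches Juniper along 3 paths.
Via Rowan: 95% × 67% = 63.65%.
Via Orbis: 100% × 13% = 13%.
Direct stake: 20% = 20%.
Total: 63.65% + 13% + 20% = 96.65%.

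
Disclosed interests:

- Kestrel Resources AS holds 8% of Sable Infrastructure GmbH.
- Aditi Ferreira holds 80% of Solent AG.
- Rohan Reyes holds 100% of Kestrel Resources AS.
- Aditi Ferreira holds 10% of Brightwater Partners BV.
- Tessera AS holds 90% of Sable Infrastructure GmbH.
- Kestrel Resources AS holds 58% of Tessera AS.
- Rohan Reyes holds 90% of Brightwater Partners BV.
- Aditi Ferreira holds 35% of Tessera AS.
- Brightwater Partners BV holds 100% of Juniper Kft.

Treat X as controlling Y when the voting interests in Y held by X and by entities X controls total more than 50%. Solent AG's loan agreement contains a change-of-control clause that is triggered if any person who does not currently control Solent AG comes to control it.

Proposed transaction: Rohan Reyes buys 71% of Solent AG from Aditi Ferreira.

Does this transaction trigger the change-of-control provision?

Yes

The purchase adds only to Rohan's holdings (Aditi's stake shrinks), so Rohan is the only person who could newly come to control Solent.
Rohan holds 90% of Brightwater, so Rohan controls Brightwater.
Rohan holds 100% of Kestrel, so Rohan controls Kestrel.
Kestrel holds 58% of Tessera, so Rohan controls Tessera.
Brightwater holds 100% of Juniper, so Rohan controls Juniper.
Tessera and Kestrel together hold 90% + 8% = 98% of Sable, so Rohan controls Sable.
Neither Rohan nor any entity Rohan controls holds any voting interest in Solent.
So before the transaction, Rohan does not control Solent.
After the purchase, Rohan holds 71% of Solent directly, and Aditi's stake falls to 9%.
Rohan holds 71% of Solent, so Rohan controls Solent.
Rohan did not control Solent before and does after, so the clause is triggered.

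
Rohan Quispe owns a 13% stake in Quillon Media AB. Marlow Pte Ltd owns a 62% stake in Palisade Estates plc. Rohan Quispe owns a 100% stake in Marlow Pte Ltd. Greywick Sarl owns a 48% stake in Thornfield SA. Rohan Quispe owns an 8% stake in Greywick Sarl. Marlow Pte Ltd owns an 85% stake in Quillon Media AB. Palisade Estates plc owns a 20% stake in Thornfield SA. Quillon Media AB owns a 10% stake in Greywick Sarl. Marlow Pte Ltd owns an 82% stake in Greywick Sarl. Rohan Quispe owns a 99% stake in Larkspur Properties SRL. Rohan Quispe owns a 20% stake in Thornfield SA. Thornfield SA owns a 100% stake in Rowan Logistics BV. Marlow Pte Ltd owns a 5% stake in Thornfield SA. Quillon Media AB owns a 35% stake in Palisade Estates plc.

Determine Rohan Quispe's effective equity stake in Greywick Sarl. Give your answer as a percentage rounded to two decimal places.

Rohan reaches Greywick along 4 paths.
Direct stake: 8% = 8%.
Via Marlow: 100% × 82% = 82%.
Via Marlow → Quillon: 100% × 85% × 10% = 8.5%.
Via Quillon: 13% × 10% = 1.3%.
Total: 8% + 82% + 8.5% + 1.3% = 99.8%.
Rounded: 99.80%.

99.80%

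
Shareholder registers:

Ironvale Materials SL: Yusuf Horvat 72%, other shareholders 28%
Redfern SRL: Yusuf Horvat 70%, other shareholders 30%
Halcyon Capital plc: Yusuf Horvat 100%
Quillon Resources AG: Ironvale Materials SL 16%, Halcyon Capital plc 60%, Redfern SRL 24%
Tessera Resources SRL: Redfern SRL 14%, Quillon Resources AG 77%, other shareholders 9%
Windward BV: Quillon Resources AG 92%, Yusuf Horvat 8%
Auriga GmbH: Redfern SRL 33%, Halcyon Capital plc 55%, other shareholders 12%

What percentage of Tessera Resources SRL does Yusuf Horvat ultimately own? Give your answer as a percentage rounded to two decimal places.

Yusuf reaches Tessera along 4 paths.
Via Redfern: 70% × 14% = 9.8%.
Via Ironvale → Quillon: 72% × 16% × 77% = 8.8704%.
Via Halcyon → Quillon: 100% × 60% × 77% = 46.2%.
Via Redfern → Quillon: 70% × 24% × 77% = 12.936%.
Total: 9.8% + 8.8704% + 46.2% + 12.936% = 77.8064%.
Rounded: 77.81%.

77.81%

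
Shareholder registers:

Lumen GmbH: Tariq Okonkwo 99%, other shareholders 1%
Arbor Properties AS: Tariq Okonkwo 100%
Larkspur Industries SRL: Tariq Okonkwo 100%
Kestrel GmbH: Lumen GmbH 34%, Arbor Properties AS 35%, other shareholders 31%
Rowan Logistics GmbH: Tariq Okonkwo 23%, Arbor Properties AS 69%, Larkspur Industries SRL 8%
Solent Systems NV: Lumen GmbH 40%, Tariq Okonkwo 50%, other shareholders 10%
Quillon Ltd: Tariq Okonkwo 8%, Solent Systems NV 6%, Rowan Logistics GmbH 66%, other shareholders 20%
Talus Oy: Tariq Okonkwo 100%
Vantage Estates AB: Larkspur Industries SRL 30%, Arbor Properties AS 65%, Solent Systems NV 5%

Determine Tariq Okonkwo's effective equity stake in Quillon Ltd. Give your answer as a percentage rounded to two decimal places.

Tariq reaches Quillon along 6 paths.
Direct stake: 8% = 8%.
Via Lumen → Solent: 99% × 40% × 6% = 2.376%.
Via Solent: 50% × 6% = 3%.
Via Rowan: 23% × 66% = 15.18%.
Via Arbor → Rowan: 100% × 69% × 66% = 45.54%.
Via Larkspur → Rowan: 100% × 8% × 66% = 5.28%.
Total: 8% + 2.376% + 3% + 15.18% + 45.54% + 5.28% = 79.376%.
Rounded: 79.38%.

79.38%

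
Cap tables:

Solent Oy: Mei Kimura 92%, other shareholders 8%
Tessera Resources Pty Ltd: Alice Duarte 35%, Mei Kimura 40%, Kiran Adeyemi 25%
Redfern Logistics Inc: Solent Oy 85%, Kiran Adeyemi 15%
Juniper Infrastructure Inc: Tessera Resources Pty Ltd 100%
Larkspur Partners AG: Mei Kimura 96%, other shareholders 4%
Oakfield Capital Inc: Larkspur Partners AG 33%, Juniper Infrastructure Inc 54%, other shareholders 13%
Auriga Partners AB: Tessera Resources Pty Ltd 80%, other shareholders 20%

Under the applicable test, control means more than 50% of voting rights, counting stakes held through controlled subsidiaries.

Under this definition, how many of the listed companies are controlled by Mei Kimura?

Mei holds 92% of Solent, so Mei controls Solent.
Solent holds 85% of Redfern, so Mei controls Redfern.
Mei holds 96% of Larkspur, so Mei controls Larkspur.
No other company's threshold is met.
Mei controls 3 companies.

3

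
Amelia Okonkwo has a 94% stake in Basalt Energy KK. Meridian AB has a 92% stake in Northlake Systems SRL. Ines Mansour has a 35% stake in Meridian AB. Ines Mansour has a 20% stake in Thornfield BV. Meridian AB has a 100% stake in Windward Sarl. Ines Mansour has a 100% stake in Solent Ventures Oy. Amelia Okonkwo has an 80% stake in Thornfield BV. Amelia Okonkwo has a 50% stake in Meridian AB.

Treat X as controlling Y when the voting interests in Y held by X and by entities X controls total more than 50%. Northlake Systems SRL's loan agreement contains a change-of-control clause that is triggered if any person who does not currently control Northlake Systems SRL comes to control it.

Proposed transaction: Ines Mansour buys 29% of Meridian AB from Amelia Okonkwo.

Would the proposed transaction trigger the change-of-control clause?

Yes

The purchase adds only to Ines's holdings (Amelia's stake shrinks), so Ines is the only person who could newly come to control Northlake.
Ines holds 100% of Solent, so Ines controls Solent.
Neither Ines nor any entity Ines controls holds any voting interest in Northlake.
So before the transaction, Ines does not control Northlake.
After the purchase, Ines's direct stake in Meridian rises to 35% + 29% = 64%, and Amelia's stake falls to 21%.
Ines holds 64% of Meridian, so Ines controls Meridian.
Meridian holds 92% of Northlake, so Ines controls Northlake.
Ines did not control Northlake before and does after, so the clause is triggered.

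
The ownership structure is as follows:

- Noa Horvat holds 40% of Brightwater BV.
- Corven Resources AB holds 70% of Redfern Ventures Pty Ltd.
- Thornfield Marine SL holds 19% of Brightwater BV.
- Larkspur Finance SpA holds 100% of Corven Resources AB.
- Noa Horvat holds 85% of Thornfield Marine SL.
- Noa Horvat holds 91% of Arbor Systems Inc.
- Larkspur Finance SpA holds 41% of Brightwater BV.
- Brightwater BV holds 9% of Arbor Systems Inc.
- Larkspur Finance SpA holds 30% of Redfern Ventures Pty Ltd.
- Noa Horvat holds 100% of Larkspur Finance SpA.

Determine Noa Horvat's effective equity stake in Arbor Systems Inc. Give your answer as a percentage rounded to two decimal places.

99.74%

Noa reaches Arbor along 4 paths.
Direct stake: 91% = 91%.
Via Brightwater: 40% × 9% = 3.6%.
Via Larkspur → Brightwater: 100% × 41% × 9% = 3.69%.
Via Thornfield → Brightwater: 85% × 19% × 9% = 1.4535%.
Total: 91% + 3.6% + 3.69% + 1.4535% = 99.7435%.
Rounded: 99.74%.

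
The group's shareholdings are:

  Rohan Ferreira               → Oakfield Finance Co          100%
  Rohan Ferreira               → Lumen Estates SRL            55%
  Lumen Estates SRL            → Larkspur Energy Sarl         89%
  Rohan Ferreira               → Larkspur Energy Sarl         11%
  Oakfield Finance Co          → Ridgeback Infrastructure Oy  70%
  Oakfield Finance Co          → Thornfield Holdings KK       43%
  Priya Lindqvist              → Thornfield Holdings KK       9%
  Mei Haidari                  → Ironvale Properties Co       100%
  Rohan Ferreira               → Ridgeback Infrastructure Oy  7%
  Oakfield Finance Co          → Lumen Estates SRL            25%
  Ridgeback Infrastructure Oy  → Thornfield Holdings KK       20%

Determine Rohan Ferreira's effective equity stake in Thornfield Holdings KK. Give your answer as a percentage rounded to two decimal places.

Rohan reaches Thornfield along 3 paths.
Via Ridgeback: 7% × 20% = 1.4%.
Via Oakfield → Ridgeback: 100% × 70% × 20% = 14%.
Via Oakfield: 100% × 43% = 43%.
Total: 1.4% + 14% + 43% = 58.4%.
Rounded: 58.40%.

58.40%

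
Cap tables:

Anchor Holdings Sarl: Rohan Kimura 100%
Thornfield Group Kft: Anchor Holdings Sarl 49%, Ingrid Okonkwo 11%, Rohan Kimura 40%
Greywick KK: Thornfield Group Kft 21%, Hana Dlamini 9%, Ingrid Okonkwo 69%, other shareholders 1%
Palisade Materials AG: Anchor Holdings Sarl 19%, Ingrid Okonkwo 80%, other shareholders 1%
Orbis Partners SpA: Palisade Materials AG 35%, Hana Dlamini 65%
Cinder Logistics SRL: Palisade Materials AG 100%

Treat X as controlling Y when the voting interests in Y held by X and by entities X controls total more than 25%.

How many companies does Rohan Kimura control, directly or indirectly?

2

Rohan holds 100% of Anchor, so Rohan controls Anchor.
Anchor and Rohan together hold 49% + 40% = 89% of Thornfield, so Rohan controls Thornfield.
No other company's threshold is met.
Rohan controls 2 companies.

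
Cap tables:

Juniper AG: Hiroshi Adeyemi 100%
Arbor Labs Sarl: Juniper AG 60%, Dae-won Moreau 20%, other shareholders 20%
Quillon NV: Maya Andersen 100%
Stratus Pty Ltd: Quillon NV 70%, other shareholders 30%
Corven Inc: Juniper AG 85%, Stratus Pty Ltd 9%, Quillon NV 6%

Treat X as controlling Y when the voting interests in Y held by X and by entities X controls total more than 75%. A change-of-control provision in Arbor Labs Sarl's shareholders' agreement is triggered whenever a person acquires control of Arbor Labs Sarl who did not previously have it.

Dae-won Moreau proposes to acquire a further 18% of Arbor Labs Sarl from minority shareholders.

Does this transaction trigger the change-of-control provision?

No

The purchase changes only Dae-won's holdings, so Dae-won is the only person who could newly come to control Arbor.
Dae-won's largest direct stake is 20% in Arbor, which does not meet the threshold, so Dae-won controls no company.
In Arbor, Dae-won's side holds only 20%, not > 75%.
So before the transaction, Dae-won does not control Arbor.
After the purchase, Dae-won's direct stake in Arbor rises to 20% + 18% = 38%.
After the transaction, Dae-won's side holds 38% of Arbor, not > 75%, so Dae-won still does not control Arbor.
No new person acquires control, so the clause is not triggered.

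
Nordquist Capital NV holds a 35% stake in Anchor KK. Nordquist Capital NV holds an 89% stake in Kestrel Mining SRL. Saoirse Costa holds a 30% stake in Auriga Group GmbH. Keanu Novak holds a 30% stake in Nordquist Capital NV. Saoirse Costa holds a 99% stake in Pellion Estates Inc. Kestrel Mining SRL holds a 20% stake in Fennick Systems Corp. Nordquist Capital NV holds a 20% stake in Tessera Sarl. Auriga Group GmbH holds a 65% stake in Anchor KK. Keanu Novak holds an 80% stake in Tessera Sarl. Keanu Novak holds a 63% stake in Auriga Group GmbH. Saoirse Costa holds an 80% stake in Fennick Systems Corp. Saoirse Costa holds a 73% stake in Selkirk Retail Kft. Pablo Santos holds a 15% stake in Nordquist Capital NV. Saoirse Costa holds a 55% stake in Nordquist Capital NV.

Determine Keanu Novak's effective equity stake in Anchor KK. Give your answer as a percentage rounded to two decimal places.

Keanu reaches Anchor along 2 paths.
Via Auriga: 63% × 65% = 40.95%.
Via Nordquist: 30% × 35% = 10.5%.
Total: 40.95% + 10.5% = 51.45%.

51.45%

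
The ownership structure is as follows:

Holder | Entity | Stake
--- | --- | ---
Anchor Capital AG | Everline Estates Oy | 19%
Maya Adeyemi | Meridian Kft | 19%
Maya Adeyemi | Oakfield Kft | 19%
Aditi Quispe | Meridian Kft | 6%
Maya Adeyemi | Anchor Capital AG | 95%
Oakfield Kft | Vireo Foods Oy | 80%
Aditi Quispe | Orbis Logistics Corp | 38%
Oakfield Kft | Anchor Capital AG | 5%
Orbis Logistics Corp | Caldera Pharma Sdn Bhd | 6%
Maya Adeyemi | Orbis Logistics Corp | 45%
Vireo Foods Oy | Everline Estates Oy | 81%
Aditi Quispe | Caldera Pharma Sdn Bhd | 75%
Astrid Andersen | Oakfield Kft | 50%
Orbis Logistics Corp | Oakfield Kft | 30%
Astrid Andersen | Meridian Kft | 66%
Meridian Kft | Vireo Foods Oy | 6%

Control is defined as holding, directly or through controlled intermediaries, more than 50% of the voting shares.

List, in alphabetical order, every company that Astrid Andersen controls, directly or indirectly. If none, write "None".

Meridian Kft

Astrid holds 66% of Meridian, so Astrid controls Meridian.
No other company's threshold is met.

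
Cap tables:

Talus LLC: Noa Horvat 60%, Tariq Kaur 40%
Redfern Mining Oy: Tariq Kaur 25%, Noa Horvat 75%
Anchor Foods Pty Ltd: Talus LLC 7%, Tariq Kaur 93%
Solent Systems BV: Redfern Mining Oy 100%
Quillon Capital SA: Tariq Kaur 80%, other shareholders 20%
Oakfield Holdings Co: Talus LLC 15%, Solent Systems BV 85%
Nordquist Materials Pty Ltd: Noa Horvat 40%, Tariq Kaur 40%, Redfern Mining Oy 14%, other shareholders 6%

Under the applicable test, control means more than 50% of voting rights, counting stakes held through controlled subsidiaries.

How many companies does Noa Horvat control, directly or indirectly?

Noa holds 60% of Talus, so Noa controls Talus.
Noa holds 75% of Redfern, so Noa controls Redfern.
Redfern holds 100% of Solent, so Noa controls Solent.
Talus and Solent together hold 15% + 85% = 100% of Oakfield, so Noa controls Oakfield.
Noa and Redfern together hold 40% + 14% = 54% of Nordquist, so Noa controls Nordquist.
No other company's threshold is met.
Noa controls 5 companies.

5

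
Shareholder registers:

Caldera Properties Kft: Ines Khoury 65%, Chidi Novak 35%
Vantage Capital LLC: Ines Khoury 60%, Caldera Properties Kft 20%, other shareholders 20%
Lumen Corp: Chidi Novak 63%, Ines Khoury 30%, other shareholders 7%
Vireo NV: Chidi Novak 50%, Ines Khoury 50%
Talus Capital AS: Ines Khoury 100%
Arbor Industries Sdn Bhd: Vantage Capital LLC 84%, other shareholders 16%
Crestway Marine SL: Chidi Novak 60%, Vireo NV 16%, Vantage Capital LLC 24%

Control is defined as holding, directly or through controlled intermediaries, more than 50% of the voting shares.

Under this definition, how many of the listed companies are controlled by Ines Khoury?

4

Ines holds 65% of Caldera, so Ines controls Caldera.
Ines and Caldera together hold 60% + 20% = 80% of Vantage, so Ines controls Vantage.
Ines holds 100% of Talus, so Ines controls Talus.
Vantage holds 84% of Arbor, so Ines controls Arbor.
No other company's threshold is met.
Ines controls 4 companies.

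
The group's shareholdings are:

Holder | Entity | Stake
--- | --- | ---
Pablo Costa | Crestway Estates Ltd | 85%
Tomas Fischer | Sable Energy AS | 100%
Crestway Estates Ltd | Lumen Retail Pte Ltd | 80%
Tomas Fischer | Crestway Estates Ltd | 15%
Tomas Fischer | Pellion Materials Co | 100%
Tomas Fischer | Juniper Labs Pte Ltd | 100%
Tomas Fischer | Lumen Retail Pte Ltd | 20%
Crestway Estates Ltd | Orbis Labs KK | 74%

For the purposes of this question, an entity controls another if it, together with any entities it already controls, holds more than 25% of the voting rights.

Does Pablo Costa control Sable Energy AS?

No

Pablo holds 85% of Crestway, so Pablo controls Crestway.
Crestway holds 80% of Lumen, so Pablo controls Lumen.
Crestway holds 74% of Orbis, so Pablo controls Orbis.
Neither Pablo nor any entity Pablo controls holds any voting interest in Sable.
So Pablo does not control Sable.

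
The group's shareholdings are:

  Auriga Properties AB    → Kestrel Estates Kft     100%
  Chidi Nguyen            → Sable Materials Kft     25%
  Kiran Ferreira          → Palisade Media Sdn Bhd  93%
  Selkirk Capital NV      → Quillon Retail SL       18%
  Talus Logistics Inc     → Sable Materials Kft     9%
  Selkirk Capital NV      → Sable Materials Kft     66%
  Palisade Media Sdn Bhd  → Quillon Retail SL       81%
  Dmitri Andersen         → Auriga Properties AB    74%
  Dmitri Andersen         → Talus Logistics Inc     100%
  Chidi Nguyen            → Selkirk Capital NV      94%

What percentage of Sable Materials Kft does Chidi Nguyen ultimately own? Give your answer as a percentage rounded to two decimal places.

Chidi reaches Sable along 2 paths.
Via Selkirk: 94% × 66% = 62.04%.
Direct stake: 25% = 25%.
Total: 62.04% + 25% = 87.04%.

87.04%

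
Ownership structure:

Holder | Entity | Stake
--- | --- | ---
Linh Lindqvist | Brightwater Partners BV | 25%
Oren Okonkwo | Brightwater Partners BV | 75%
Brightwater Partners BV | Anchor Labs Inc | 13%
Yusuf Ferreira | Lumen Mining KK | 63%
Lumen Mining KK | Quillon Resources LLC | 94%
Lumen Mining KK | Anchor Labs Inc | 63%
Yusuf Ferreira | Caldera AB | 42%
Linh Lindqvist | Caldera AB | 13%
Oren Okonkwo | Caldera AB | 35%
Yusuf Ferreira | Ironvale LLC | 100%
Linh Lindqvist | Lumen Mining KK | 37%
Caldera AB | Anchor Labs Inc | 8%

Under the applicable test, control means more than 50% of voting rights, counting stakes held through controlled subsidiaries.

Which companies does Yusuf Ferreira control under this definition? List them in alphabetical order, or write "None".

Yusuf holds 100% of Ironvale, so Yusuf controls Ironvale.
Yusuf holds 63% of Lumen, so Yusuf controls Lumen.
Lumen holds 94% of Quillon, so Yusuf controls Quillon.
Lumen holds 63% of Anchor, so Yusuf controls Anchor.
No other company's threshold is met.

Anchor Labs Inc, Ironvale LLC, Lumen Mining KK, Quillon Resources LLC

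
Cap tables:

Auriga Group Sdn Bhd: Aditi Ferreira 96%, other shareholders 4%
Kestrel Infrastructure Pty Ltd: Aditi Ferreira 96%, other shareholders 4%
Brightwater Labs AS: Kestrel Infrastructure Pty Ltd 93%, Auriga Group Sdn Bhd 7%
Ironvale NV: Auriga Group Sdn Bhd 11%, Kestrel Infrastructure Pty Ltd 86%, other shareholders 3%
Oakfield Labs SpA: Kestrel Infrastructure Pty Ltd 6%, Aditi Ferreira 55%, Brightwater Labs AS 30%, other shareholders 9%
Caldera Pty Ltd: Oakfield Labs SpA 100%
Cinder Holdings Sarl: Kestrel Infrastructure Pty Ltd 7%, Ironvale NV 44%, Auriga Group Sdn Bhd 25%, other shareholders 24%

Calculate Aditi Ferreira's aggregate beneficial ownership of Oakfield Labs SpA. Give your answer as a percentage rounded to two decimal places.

Aditi reaches Oakfield along 4 paths.
Via Kestrel: 96% × 6% = 5.76%.
Direct stake: 55% = 55%.
Via Kestrel → Brightwater: 96% × 93% × 30% = 26.784%.
Via Auriga → Brightwater: 96% × 7% × 30% = 2.016%.
Total: 5.76% + 55% + 26.784% + 2.016% = 89.56%.

89.56%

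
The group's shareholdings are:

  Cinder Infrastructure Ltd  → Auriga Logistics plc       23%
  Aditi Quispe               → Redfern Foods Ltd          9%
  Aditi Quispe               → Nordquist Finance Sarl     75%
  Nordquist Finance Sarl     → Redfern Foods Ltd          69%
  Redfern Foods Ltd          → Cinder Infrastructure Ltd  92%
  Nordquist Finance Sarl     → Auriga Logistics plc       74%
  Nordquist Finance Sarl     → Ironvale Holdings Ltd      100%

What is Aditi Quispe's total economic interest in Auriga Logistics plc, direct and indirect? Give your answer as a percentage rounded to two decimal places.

Aditi reaches Auriga along 3 paths.
Via Redfern → Cinder: 9% × 92% × 23% = 1.9044%.
Via Nordquist → Redfern → Cinder: 75% × 69% × 92% × 23% = 10.9503%.
Via Nordquist: 75% × 74% = 55.5%.
Total: 1.9044% + 10.9503% + 55.5% = 68.3547%.
Rounded: 68.35%.

68.35%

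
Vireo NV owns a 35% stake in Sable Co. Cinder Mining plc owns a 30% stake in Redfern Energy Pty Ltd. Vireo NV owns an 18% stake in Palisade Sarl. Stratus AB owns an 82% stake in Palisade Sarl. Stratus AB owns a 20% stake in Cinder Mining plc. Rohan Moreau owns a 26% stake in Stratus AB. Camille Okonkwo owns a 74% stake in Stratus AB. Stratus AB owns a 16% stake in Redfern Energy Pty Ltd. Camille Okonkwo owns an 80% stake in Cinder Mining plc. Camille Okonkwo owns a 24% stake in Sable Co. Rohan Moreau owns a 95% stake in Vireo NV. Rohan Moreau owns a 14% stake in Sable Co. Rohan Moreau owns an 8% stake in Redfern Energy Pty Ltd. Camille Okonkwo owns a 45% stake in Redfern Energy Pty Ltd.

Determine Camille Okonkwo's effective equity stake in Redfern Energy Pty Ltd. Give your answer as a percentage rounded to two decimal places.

85.28%

Camille reaches Redfern along 4 paths.
Direct stake: 45% = 45%.
Via Stratus → Cinder: 74% × 20% × 30% = 4.44%.
Via Cinder: 80% × 30% = 24%.
Via Stratus: 74% × 16% = 11.84%.
Total: 45% + 4.44% + 24% + 11.84% = 85.28%.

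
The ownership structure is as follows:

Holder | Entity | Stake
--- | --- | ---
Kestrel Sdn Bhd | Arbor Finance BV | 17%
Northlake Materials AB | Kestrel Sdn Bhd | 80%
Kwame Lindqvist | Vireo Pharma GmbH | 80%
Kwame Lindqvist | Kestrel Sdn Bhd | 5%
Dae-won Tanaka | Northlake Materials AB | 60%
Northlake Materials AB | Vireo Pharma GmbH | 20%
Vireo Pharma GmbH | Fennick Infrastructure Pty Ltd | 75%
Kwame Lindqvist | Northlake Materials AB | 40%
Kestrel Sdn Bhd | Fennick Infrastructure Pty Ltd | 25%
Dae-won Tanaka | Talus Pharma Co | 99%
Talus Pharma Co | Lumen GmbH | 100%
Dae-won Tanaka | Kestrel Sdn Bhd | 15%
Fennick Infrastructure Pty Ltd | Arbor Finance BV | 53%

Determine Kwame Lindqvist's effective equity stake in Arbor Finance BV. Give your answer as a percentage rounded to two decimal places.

Kwame reaches Arbor along 6 paths.
Via Northlake → Vireo → Fennick: 40% × 20% × 75% × 53% = 3.18%.
Via Vireo → Fennick: 80% × 75% × 53% = 31.8%.
Via Northlake → Kestrel → Fennick: 40% × 80% × 25% × 53% = 4.24%.
Via Kestrel → Fennick: 5% × 25% × 53% = 0.6625%.
Via Northlake → Kestrel: 40% × 80% × 17% = 5.44%.
Via Kestrel: 5% × 17% = 0.85%.
Total: 3.18% + 31.8% + 4.24% + 0.6625% + 5.44% + 0.85% = 46.1725%.
Rounded: 46.17%.

46.17%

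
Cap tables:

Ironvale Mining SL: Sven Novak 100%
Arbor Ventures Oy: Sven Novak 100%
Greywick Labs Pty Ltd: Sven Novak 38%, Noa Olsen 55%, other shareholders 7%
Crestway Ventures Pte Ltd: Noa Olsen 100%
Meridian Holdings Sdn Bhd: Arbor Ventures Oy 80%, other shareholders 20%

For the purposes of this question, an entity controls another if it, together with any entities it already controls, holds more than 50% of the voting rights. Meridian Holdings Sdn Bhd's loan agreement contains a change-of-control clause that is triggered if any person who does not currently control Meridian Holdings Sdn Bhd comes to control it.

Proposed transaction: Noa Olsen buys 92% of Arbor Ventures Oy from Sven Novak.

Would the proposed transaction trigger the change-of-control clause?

The purchase adds only to Noa's holdings (Sven's stake shrinks), so Noa is the only person who could newly come to control Meridian.
Noa holds 55% of Greywick, so Noa controls Greywick.
Noa holds 100% of Crestway, so Noa controls Crestway.
Neither Noa nor any entity Noa controls holds any voting interest in Meridian.
So before the transaction, Noa does not control Meridian.
After the purchase, Noa holds 92% of Arbor directly, and Sven's stake falls to 8%.
Noa holds 92% of Arbor, so Noa controls Arbor.
Arbor holds 80% of Meridian, so Noa controls Meridian.
Noa did not control Meridian before and does after, so the clause is triggered.

Yes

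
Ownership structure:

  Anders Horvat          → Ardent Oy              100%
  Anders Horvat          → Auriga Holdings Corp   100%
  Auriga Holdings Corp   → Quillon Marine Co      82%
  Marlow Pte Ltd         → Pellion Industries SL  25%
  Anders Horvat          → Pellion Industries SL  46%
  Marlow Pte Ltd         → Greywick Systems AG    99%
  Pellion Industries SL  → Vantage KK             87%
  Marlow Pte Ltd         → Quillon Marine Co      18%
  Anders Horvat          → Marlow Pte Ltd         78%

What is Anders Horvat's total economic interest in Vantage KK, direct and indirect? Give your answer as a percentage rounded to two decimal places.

56.99%

Anders reaches Vantage along 2 paths.
Via Marlow → Pellion: 78% × 25% × 87% = 16.965%.
Via Pellion: 46% × 87% = 40.02%.
Total: 16.965% + 40.02% = 56.985%.
Rounded: 56.99%.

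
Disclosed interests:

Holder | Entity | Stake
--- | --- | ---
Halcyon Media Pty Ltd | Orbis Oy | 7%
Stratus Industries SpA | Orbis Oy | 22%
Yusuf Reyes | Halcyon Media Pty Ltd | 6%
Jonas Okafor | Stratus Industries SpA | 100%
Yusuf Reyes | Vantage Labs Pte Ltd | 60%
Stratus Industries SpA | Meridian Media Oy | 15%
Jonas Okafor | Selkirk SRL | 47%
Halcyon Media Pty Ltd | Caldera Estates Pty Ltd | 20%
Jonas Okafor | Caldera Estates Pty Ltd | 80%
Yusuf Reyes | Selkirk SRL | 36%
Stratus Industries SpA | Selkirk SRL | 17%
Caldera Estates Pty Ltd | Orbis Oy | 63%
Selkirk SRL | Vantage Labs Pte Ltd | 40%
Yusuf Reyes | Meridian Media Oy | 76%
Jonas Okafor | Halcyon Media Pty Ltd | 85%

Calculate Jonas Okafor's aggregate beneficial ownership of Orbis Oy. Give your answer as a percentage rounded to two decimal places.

89.06%

Jonas reaches Orbis along 4 paths.
Via Caldera: 80% × 63% = 50.4%.
Via Halcyon → Caldera: 85% × 20% × 63% = 10.71%.
Via Halcyon: 85% × 7% = 5.95%.
Via Stratus: 100% × 22% = 22%.
Total: 50.4% + 10.71% + 5.95% + 22% = 89.06%.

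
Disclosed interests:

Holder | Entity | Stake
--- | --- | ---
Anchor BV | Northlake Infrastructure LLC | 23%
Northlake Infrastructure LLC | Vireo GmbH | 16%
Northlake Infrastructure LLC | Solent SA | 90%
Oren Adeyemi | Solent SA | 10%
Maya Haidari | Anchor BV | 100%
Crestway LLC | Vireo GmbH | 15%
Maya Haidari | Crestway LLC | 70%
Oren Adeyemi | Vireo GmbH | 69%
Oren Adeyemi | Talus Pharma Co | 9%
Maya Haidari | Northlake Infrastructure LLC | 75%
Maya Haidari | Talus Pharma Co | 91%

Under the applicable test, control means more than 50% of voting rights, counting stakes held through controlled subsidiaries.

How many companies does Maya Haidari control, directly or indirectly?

Maya holds 91% of Talus, so Maya controls Talus.
Maya holds 100% of Anchor, so Maya controls Anchor.
Maya and Anchor together hold 75% + 23% = 98% of Northlake, so Maya controls Northlake.
Maya holds 70% of Crestway, so Maya controls Crestway.
Northlake holds 90% of Solent, so Maya controls Solent.
No other company's threshold is met.
Maya controls 5 companies.

5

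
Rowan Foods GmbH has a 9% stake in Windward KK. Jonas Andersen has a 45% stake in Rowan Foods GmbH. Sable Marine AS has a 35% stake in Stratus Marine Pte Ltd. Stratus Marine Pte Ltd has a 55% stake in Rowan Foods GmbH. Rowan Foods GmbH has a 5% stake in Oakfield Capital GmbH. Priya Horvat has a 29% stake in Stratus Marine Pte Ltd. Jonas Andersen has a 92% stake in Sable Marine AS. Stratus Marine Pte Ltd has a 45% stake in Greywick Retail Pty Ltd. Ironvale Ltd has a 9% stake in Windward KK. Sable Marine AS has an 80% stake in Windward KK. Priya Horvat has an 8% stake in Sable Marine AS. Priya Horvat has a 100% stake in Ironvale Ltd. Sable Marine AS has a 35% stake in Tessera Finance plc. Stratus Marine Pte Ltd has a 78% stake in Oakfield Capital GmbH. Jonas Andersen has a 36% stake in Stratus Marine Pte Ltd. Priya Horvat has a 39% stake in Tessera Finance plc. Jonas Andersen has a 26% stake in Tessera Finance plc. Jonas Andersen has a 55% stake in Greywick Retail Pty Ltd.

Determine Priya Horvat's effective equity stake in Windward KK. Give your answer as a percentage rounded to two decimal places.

16.97%

Priya reaches Windward along 4 paths.
Via Sable: 8% × 80% = 6.4%.
Via Sable → Stratus → Rowan: 8% × 35% × 55% × 9% = 0.1386%.
Via Stratus → Rowan: 29% × 55% × 9% = 1.4355%.
Via Ironvale: 100% × 9% = 9%.
Total: 6.4% + 0.1386% + 1.4355% + 9% = 16.9741%.
Rounded: 16.97%.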